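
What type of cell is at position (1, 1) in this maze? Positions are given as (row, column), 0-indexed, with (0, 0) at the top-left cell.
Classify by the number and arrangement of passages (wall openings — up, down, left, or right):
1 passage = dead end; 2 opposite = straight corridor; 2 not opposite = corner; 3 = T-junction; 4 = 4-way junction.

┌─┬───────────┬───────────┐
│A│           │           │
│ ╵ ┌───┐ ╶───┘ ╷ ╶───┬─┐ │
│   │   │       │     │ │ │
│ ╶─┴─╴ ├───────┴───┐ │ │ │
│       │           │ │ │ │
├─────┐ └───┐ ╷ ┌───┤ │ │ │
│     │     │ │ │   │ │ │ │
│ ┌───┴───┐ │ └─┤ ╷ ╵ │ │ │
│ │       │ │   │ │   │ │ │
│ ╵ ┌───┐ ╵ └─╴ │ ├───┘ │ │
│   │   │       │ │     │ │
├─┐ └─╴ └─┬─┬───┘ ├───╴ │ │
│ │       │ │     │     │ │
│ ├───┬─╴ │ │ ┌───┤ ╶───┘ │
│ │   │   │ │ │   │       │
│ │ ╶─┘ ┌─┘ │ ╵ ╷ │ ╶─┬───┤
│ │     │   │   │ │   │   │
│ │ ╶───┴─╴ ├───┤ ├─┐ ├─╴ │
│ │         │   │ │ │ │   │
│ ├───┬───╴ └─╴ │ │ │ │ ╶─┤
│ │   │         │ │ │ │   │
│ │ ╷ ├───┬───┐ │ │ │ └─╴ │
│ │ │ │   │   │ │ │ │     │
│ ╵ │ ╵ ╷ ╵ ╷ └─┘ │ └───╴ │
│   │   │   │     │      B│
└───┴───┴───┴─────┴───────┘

Checking cell at (1, 1):
Number of passages: 2
Cell type: corner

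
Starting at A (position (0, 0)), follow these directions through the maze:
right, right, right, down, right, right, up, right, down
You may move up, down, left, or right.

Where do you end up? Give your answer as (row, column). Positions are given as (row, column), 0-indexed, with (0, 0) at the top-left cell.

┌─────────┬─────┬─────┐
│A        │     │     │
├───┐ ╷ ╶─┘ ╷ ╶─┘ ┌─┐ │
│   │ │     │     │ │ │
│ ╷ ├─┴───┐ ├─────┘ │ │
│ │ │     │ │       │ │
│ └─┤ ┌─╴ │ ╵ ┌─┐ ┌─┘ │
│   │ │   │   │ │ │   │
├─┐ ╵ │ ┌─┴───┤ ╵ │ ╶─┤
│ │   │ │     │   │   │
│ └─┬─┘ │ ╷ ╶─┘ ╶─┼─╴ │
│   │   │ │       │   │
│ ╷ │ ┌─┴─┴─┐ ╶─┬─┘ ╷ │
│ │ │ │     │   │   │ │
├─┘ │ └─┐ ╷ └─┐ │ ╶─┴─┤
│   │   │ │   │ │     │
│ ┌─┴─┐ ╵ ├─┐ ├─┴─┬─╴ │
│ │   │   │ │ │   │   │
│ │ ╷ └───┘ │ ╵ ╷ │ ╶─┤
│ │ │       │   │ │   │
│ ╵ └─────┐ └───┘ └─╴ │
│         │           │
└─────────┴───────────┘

Following directions step by step:
Start: (0, 0)
  right: (0, 0) → (0, 1)
  right: (0, 1) → (0, 2)
  right: (0, 2) → (0, 3)
  down: (0, 3) → (1, 3)
  right: (1, 3) → (1, 4)
  right: (1, 4) → (1, 5)
  up: (1, 5) → (0, 5)
  right: (0, 5) → (0, 6)
  down: (0, 6) → (1, 6)
Final position: (1, 6)

Path taken:

┌─────────┬─────┬─────┐
│A → → ↓  │↱ ↓  │     │
├───┐ ╷ ╶─┘ ╷ ╶─┘ ┌─┐ │
│   │ │↳ → ↑│B    │ │ │
│ ╷ ├─┴───┐ ├─────┘ │ │
│ │ │     │ │       │ │
│ └─┤ ┌─╴ │ ╵ ┌─┐ ┌─┘ │
│   │ │   │   │ │ │   │
├─┐ ╵ │ ┌─┴───┤ ╵ │ ╶─┤
│ │   │ │     │   │   │
│ └─┬─┘ │ ╷ ╶─┘ ╶─┼─╴ │
│   │   │ │       │   │
│ ╷ │ ┌─┴─┴─┐ ╶─┬─┘ ╷ │
│ │ │ │     │   │   │ │
├─┘ │ └─┐ ╷ └─┐ │ ╶─┴─┤
│   │   │ │   │ │     │
│ ┌─┴─┐ ╵ ├─┐ ├─┴─┬─╴ │
│ │   │   │ │ │   │   │
│ │ ╷ └───┘ │ ╵ ╷ │ ╶─┤
│ │ │       │   │ │   │
│ ╵ └─────┐ └───┘ └─╴ │
│         │           │
└─────────┴───────────┘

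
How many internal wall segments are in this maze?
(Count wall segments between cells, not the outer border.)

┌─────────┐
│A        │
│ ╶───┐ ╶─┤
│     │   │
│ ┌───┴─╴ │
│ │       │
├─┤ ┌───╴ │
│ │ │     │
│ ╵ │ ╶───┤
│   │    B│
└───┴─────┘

Counting internal wall segments:
Total internal walls: 16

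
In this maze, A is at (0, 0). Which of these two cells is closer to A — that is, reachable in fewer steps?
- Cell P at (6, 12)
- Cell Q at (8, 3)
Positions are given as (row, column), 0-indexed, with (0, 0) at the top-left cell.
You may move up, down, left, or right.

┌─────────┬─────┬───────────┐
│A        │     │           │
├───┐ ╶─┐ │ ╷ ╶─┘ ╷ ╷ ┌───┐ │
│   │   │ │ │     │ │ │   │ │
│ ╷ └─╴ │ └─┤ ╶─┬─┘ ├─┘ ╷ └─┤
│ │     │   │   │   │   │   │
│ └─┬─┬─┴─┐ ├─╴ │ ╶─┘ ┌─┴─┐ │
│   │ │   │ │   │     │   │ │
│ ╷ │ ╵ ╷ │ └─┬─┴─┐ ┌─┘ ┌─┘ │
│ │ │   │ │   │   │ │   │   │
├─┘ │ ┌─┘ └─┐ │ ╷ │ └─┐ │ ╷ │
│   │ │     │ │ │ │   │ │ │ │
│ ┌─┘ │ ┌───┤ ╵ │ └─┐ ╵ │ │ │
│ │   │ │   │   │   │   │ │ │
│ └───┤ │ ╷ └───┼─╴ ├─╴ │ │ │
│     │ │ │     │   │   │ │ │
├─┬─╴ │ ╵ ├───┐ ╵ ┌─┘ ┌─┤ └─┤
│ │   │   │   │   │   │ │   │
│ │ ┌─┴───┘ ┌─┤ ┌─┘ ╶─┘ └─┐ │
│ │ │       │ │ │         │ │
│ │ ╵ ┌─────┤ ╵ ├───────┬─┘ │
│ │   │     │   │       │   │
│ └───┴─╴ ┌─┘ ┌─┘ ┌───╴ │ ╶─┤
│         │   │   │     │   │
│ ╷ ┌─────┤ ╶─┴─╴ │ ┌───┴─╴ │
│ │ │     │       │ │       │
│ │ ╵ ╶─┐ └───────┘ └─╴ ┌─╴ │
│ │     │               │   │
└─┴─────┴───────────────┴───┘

Shortest path A → P at (6, 12): 56 steps
Shortest path A → Q at (8, 3): 31 steps

Q is closer (31 steps vs 56 steps).

Path to P:

┌─────────┬─────┬───────────┐
│A → → → ↓│     │           │
├───┐ ╶─┐ │ ╷ ╶─┘ ╷ ╷ ┌───┐ │
│   │   │↓│ │     │ │ │   │ │
│ ╷ └─╴ │ └─┤ ╶─┬─┘ ├─┘ ╷ └─┤
│ │     │↳ ↓│   │   │   │   │
│ └─┬─┬─┴─┐ ├─╴ │ ╶─┘ ┌─┴─┐ │
│   │ │   │↓│   │     │   │ │
│ ╷ │ ╵ ╷ │ └─┬─┴─┐ ┌─┘ ┌─┘ │
│ │ │   │ │↳ ↓│↱ ↓│ │   │   │
├─┘ │ ┌─┘ └─┐ │ ╷ │ └─┐ │ ╷ │
│   │ │     │↓│↑│↓│   │ │ │ │
│ ┌─┘ │ ┌───┤ ╵ │ └─┐ ╵ │ │ │
│ │   │ │   │↳ ↑│↳ ↓│   │P│ │
│ └───┤ │ ╷ └───┼─╴ ├─╴ │ │ │
│     │ │ │     │↓ ↲│   │↑│ │
├─┬─╴ │ ╵ ├───┐ ╵ ┌─┘ ┌─┤ └─┤
│ │   │   │   │↓ ↲│   │ │↑ ↰│
│ │ ┌─┴───┘ ┌─┤ ┌─┘ ╶─┘ └─┐ │
│ │ │       │ │↓│         │↑│
│ │ ╵ ┌─────┤ ╵ ├───────┬─┘ │
│ │   │     │↓ ↲│↱ → → ↓│↱ ↑│
│ └───┴─╴ ┌─┘ ┌─┘ ┌───╴ │ ╶─┤
│         │↓ ↲│  ↑│↓ ← ↲│↑ ↰│
│ ╷ ┌─────┤ ╶─┴─╴ │ ┌───┴─╴ │
│ │ │     │↳ → → ↑│↓│  ↱ → ↑│
│ │ ╵ ╶─┐ └───────┘ └─╴ ┌─╴ │
│ │     │          ↳ → ↑│   │
└─┴─────┴───────────────┴───┘

Path to Q:

┌─────────┬─────┬───────────┐
│A → → → ↓│     │           │
├───┐ ╶─┐ │ ╷ ╶─┘ ╷ ╷ ┌───┐ │
│   │   │↓│ │     │ │ │   │ │
│ ╷ └─╴ │ └─┤ ╶─┬─┘ ├─┘ ╷ └─┤
│ │     │↳ ↓│   │   │   │   │
│ └─┬─┬─┴─┐ ├─╴ │ ╶─┘ ┌─┴─┐ │
│   │ │   │↓│   │     │   │ │
│ ╷ │ ╵ ╷ │ └─┬─┴─┐ ┌─┘ ┌─┘ │
│ │ │   │ │↳ ↓│↱ ↓│ │   │   │
├─┘ │ ┌─┘ └─┐ │ ╷ │ └─┐ │ ╷ │
│   │ │     │↓│↑│↓│   │ │ │ │
│ ┌─┘ │ ┌───┤ ╵ │ └─┐ ╵ │ │ │
│ │   │ │↓ ↰│↳ ↑│↳ ↓│   │ │ │
│ └───┤ │ ╷ └───┼─╴ ├─╴ │ │ │
│     │ │↓│↑ ← ↰│↓ ↲│   │ │ │
├─┬─╴ │ ╵ ├───┐ ╵ ┌─┘ ┌─┤ └─┤
│ │   │Q ↲│   │↑ ↲│   │ │   │
│ │ ┌─┴───┘ ┌─┤ ┌─┘ ╶─┘ └─┐ │
│ │ │       │ │ │         │ │
│ │ ╵ ┌─────┤ ╵ ├───────┬─┘ │
│ │   │     │   │       │   │
│ └───┴─╴ ┌─┘ ┌─┘ ┌───╴ │ ╶─┤
│         │   │   │     │   │
│ ╷ ┌─────┤ ╶─┴─╴ │ ┌───┴─╴ │
│ │ │     │       │ │       │
│ │ ╵ ╶─┐ └───────┘ └─╴ ┌─╴ │
│ │     │               │   │
└─┴─────┴───────────────┴───┘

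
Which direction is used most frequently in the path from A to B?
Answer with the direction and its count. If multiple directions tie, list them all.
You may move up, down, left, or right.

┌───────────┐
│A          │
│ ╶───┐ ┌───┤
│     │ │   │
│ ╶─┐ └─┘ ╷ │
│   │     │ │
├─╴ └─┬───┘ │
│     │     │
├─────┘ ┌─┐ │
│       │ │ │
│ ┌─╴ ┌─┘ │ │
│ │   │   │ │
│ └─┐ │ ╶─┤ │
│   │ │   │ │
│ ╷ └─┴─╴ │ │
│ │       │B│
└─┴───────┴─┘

Directions: down, right, right, down, right, right, up, right, down, down, down, down, down, down
Counts: {'down': 8, 'right': 5, 'up': 1}
Most common: down (8 times)

Solution:

┌───────────┐
│A          │
│ ╶───┐ ┌───┤
│↳ → ↓│ │↱ ↓│
│ ╶─┐ └─┘ ╷ │
│   │↳ → ↑│↓│
├─╴ └─┬───┘ │
│     │    ↓│
├─────┘ ┌─┐ │
│       │ │↓│
│ ┌─╴ ┌─┘ │ │
│ │   │   │↓│
│ └─┐ │ ╶─┤ │
│   │ │   │↓│
│ ╷ └─┴─╴ │ │
│ │       │B│
└─┴───────┴─┘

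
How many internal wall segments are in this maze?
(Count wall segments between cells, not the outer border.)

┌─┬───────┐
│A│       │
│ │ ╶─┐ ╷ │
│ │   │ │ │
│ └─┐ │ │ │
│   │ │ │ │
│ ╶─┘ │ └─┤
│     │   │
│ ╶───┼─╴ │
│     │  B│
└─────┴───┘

Counting internal wall segments:
Total internal walls: 16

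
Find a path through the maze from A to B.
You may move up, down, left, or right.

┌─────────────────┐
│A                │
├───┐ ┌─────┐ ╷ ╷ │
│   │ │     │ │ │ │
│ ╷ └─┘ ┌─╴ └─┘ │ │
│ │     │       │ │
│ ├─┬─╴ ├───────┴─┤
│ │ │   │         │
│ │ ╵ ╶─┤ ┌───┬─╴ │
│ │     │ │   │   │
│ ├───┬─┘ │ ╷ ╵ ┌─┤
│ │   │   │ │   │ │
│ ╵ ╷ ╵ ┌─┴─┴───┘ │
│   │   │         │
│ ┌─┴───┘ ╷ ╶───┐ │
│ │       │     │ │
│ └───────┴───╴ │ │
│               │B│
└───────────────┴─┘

Finding the shortest path through the maze:
Path length: 42 steps
Directions: right → right → right → right → right → right → right → down → down → left → left → up → left → left → down → left → left → up → left → down → down → down → down → down → down → down → right → right → right → right → right → right → right → up → left → left → up → right → right → right → down → down

Solution:

┌─────────────────┐
│A → → → → → → ↓  │
├───┐ ┌─────┐ ╷ ╷ │
│↓ ↰│ │↓ ← ↰│ │↓│ │
│ ╷ └─┘ ┌─╴ └─┘ │ │
│↓│↑ ← ↲│  ↑ ← ↲│ │
│ ├─┬─╴ ├───────┴─┤
│↓│ │   │         │
│ │ ╵ ╶─┤ ┌───┬─╴ │
│↓│     │ │   │   │
│ ├───┬─┘ │ ╷ ╵ ┌─┤
│↓│   │   │ │   │ │
│ ╵ ╷ ╵ ┌─┴─┴───┘ │
│↓  │   │  ↱ → → ↓│
│ ┌─┴───┘ ╷ ╶───┐ │
│↓│       │↑ ← ↰│↓│
│ └───────┴───╴ │ │
│↳ → → → → → → ↑│B│
└───────────────┴─┘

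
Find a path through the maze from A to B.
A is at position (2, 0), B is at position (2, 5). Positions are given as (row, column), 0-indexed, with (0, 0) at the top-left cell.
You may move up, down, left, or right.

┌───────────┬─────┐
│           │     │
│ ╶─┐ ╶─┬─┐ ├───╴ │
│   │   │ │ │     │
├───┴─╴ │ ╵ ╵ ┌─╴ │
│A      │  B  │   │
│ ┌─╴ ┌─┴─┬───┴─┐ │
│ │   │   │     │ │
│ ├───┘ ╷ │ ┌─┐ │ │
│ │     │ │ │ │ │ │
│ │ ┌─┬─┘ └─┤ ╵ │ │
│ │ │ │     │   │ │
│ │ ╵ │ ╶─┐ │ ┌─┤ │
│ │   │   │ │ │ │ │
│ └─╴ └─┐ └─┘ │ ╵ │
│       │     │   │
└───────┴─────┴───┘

Finding the shortest path from (2, 0) to (2, 5):
Path length: 11 steps
Directions: right → right → right → up → left → up → right → right → right → down → down

Solution:

┌───────────┬─────┐
│    ↱ → → ↓│     │
│ ╶─┐ ╶─┬─┐ ├───╴ │
│   │↑ ↰│ │↓│     │
├───┴─╴ │ ╵ ╵ ┌─╴ │
│A → → ↑│  B  │   │
│ ┌─╴ ┌─┴─┬───┴─┐ │
│ │   │   │     │ │
│ ├───┘ ╷ │ ┌─┐ │ │
│ │     │ │ │ │ │ │
│ │ ┌─┬─┘ └─┤ ╵ │ │
│ │ │ │     │   │ │
│ │ ╵ │ ╶─┐ │ ┌─┤ │
│ │   │   │ │ │ │ │
│ └─╴ └─┐ └─┘ │ ╵ │
│       │     │   │
└───────┴─────┴───┘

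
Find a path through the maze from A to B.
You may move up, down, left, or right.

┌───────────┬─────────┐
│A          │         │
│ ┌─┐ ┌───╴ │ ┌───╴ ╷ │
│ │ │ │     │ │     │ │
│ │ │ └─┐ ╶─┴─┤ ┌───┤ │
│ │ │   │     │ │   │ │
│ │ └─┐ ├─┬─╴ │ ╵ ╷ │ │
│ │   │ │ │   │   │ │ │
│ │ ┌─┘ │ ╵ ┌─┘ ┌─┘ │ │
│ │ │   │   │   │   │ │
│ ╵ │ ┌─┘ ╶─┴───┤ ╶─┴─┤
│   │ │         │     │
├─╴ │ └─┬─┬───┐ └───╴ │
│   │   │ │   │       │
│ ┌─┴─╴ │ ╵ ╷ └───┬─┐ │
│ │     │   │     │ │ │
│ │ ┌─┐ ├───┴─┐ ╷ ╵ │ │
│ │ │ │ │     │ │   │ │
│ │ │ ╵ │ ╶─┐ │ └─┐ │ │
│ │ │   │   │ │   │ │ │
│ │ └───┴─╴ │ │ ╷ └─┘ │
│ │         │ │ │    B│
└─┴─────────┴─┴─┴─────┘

Finding the shortest path through the maze:
Path length: 26 steps
Directions: right → right → right → right → right → down → left → down → right → right → down → left → down → left → down → right → right → right → down → right → right → right → down → down → down → down

Solution:

┌───────────┬─────────┐
│A → → → → ↓│         │
│ ┌─┐ ┌───╴ │ ┌───╴ ╷ │
│ │ │ │  ↓ ↲│ │     │ │
│ │ │ └─┐ ╶─┴─┤ ┌───┤ │
│ │ │   │↳ → ↓│ │   │ │
│ │ └─┐ ├─┬─╴ │ ╵ ╷ │ │
│ │   │ │ │↓ ↲│   │ │ │
│ │ ┌─┘ │ ╵ ┌─┘ ┌─┘ │ │
│ │ │   │↓ ↲│   │   │ │
│ ╵ │ ┌─┘ ╶─┴───┤ ╶─┴─┤
│   │ │  ↳ → → ↓│     │
├─╴ │ └─┬─┬───┐ └───╴ │
│   │   │ │   │↳ → → ↓│
│ ┌─┴─╴ │ ╵ ╷ └───┬─┐ │
│ │     │   │     │ │↓│
│ │ ┌─┐ ├───┴─┐ ╷ ╵ │ │
│ │ │ │ │     │ │   │↓│
│ │ │ ╵ │ ╶─┐ │ └─┐ │ │
│ │ │   │   │ │   │ │↓│
│ │ └───┴─╴ │ │ ╷ └─┘ │
│ │         │ │ │    B│
└─┴─────────┴─┴─┴─────┘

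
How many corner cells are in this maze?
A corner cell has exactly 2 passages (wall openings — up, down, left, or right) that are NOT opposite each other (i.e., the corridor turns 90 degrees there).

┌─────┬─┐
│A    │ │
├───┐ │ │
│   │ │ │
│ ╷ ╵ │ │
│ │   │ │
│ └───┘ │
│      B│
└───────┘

Counting corner cells (2 non-opposite passages):
Total corners: 7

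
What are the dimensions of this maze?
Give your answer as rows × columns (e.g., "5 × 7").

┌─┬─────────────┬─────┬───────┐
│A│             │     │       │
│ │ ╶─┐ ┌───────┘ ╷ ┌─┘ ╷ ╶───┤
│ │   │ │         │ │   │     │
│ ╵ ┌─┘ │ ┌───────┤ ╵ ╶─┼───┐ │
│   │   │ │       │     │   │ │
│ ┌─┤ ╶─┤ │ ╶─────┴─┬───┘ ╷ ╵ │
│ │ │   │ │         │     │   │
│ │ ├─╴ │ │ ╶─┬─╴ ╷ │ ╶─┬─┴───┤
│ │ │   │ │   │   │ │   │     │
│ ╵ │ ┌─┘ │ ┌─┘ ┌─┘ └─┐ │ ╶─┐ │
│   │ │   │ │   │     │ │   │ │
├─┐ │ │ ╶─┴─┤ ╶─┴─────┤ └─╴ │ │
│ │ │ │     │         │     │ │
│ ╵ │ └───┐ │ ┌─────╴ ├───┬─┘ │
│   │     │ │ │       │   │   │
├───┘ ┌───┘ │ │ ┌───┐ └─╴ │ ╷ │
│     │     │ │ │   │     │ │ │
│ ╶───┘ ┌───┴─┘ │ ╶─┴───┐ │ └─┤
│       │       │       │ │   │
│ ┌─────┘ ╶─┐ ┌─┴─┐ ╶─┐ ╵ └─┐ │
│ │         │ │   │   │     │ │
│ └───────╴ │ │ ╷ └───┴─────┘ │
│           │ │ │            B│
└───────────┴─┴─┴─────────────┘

Counting the maze dimensions:
Rows (vertical): 12
Columns (horizontal): 15
Dimensions: 12 × 15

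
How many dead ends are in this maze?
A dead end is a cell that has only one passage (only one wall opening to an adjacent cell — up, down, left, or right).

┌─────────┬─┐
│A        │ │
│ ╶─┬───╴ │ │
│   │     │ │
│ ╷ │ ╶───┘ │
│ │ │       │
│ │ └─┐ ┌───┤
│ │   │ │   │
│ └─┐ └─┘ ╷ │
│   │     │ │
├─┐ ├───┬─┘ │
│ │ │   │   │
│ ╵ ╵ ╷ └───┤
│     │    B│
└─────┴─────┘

Checking each cell for number of passages:

Dead ends found at positions:
  (0, 5)
  (3, 3)
  (5, 0)
  (5, 4)
  (6, 5)
Total dead ends: 5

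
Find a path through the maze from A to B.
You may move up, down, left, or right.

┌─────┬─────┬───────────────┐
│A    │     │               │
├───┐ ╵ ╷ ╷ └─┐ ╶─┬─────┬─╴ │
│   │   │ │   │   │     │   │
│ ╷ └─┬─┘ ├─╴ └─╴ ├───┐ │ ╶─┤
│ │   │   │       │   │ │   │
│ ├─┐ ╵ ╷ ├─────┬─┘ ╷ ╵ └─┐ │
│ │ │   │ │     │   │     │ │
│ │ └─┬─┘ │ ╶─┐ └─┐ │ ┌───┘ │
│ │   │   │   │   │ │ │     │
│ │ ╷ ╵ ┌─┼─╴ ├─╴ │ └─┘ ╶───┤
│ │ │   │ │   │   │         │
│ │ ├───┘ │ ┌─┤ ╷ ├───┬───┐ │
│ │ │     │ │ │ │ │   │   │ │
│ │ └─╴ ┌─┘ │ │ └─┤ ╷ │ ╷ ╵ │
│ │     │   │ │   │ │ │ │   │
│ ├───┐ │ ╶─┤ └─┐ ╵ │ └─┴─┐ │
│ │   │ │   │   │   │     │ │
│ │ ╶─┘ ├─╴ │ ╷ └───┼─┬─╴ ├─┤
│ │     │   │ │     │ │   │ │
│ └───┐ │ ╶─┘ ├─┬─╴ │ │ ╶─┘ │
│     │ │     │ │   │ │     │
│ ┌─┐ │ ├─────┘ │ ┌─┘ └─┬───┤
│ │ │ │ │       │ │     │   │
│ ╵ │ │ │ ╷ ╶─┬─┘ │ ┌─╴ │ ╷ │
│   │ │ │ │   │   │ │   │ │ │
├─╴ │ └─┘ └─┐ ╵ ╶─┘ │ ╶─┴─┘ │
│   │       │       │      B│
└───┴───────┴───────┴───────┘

Finding the shortest path through the maze:
Path length: 50 steps
Directions: right → right → down → right → up → right → down → down → left → down → left → up → left → up → left → down → down → down → down → down → down → down → down → down → right → right → down → down → down → right → right → up → up → right → down → right → down → right → right → right → up → up → right → right → down → left → down → right → right → right

Solution:

┌─────┬─────┬───────────────┐
│A → ↓│↱ ↓  │               │
├───┐ ╵ ╷ ╷ └─┐ ╶─┬─────┬─╴ │
│↓ ↰│↳ ↑│↓│   │   │     │   │
│ ╷ └─┬─┘ ├─╴ └─╴ ├───┐ │ ╶─┤
│↓│↑ ↰│↓ ↲│       │   │ │   │
│ ├─┐ ╵ ╷ ├─────┬─┘ ╷ ╵ └─┐ │
│↓│ │↑ ↲│ │     │   │     │ │
│ │ └─┬─┘ │ ╶─┐ └─┐ │ ┌───┘ │
│↓│   │   │   │   │ │ │     │
│ │ ╷ ╵ ┌─┼─╴ ├─╴ │ └─┘ ╶───┤
│↓│ │   │ │   │   │         │
│ │ ├───┘ │ ┌─┤ ╷ ├───┬───┐ │
│↓│ │     │ │ │ │ │   │   │ │
│ │ └─╴ ┌─┘ │ │ └─┤ ╷ │ ╷ ╵ │
│↓│     │   │ │   │ │ │ │   │
│ ├───┐ │ ╶─┤ └─┐ ╵ │ └─┴─┐ │
│↓│   │ │   │   │   │     │ │
│ │ ╶─┘ ├─╴ │ ╷ └───┼─┬─╴ ├─┤
│↓│     │   │ │     │ │   │ │
│ └───┐ │ ╶─┘ ├─┬─╴ │ │ ╶─┘ │
│↳ → ↓│ │     │ │   │ │     │
│ ┌─┐ │ ├─────┘ │ ┌─┘ └─┬───┤
│ │ │↓│ │↱ ↓    │ │↱ → ↓│   │
│ ╵ │ │ │ ╷ ╶─┬─┘ │ ┌─╴ │ ╷ │
│   │↓│ │↑│↳ ↓│   │↑│↓ ↲│ │ │
├─╴ │ └─┘ └─┐ ╵ ╶─┘ │ ╶─┴─┘ │
│   │↳ → ↑  │↳ → → ↑│↳ → → B│
└───┴───────┴───────┴───────┘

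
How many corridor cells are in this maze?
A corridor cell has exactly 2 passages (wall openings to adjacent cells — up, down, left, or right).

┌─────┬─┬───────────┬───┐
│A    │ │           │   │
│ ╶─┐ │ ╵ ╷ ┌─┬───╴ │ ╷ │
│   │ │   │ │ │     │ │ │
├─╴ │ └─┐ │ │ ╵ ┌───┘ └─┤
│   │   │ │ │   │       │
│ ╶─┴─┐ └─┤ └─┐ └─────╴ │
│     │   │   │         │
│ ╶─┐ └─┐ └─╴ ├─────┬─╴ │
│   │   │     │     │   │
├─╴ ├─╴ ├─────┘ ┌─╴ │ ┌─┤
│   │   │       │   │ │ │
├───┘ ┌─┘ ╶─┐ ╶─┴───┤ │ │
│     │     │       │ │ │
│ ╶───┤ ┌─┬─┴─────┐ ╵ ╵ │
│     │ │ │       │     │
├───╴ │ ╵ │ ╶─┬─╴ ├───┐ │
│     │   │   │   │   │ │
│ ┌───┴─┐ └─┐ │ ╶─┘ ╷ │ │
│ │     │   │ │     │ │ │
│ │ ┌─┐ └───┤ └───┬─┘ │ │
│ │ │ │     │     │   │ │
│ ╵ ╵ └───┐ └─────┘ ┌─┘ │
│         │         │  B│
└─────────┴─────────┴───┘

Counting cells with exactly 2 passages:
Total corridor cells: 116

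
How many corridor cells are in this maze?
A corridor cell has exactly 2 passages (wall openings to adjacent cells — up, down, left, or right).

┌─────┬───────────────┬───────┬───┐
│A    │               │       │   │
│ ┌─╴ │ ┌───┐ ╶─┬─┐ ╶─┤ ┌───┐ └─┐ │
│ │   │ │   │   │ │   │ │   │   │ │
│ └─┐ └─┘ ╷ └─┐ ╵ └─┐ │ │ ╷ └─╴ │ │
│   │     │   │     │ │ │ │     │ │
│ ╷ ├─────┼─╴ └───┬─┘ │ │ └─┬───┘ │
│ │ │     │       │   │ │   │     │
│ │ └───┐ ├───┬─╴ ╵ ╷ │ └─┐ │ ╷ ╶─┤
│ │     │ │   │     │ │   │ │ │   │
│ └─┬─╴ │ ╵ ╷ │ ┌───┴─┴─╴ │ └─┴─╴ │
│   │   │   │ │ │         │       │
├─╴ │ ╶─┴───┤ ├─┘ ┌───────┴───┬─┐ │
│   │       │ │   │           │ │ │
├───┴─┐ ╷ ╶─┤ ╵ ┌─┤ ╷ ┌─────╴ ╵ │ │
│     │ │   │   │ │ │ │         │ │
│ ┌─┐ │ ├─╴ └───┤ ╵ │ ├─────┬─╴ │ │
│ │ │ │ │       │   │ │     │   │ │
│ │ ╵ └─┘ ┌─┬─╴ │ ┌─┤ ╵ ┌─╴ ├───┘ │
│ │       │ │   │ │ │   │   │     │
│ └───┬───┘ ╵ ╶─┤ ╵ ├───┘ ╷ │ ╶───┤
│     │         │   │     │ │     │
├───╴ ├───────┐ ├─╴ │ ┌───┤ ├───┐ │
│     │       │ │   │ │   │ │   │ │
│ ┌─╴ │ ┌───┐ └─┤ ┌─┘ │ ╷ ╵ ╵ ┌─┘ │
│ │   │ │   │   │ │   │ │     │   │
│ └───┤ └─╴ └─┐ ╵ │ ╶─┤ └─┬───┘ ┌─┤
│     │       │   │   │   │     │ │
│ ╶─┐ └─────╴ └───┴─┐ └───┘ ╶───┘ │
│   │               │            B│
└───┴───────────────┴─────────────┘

Counting cells with exactly 2 passages:
Total corridor cells: 197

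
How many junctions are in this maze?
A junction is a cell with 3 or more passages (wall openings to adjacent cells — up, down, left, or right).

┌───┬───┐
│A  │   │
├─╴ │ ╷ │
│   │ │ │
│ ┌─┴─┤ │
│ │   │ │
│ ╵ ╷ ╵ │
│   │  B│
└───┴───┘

Checking each cell for number of passages:

Junctions found (3+ passages):
Total junctions: 0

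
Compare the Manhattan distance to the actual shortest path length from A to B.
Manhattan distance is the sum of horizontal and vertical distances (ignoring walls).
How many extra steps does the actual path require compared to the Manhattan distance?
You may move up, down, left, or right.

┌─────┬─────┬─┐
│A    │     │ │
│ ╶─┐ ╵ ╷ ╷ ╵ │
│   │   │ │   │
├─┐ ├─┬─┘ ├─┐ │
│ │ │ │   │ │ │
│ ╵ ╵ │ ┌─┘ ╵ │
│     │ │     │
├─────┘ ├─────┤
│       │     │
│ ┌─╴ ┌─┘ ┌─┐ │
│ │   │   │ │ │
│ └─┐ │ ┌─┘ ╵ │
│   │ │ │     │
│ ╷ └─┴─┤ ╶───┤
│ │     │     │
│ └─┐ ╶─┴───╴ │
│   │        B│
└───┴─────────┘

Manhattan distance: |8 - 0| + |6 - 0| = 14
Actual path length: 24
Extra steps: 24 - 14 = 10

Solution:

┌─────┬─────┬─┐
│A → ↓│↱ ↓  │ │
│ ╶─┐ ╵ ╷ ╷ ╵ │
│   │↳ ↑│↓│   │
├─┐ ├─┬─┘ ├─┐ │
│ │ │ │↓ ↲│ │ │
│ ╵ ╵ │ ┌─┘ ╵ │
│     │↓│     │
├─────┘ ├─────┤
│↓ ← ← ↲│     │
│ ┌─╴ ┌─┘ ┌─┐ │
│↓│   │   │ │ │
│ └─┐ │ ┌─┘ ╵ │
│↳ ↓│ │ │     │
│ ╷ └─┴─┤ ╶───┤
│ │↳ ↓  │     │
│ └─┐ ╶─┴───╴ │
│   │↳ → → → B│
└───┴─────────┘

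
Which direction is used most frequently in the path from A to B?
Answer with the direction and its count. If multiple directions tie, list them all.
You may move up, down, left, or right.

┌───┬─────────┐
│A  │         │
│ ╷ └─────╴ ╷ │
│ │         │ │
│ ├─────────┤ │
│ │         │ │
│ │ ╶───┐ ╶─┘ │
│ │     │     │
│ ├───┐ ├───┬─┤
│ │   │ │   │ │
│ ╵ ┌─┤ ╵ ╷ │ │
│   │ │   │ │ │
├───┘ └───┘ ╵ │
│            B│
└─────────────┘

Directions: right, down, right, right, right, right, up, right, down, down, down, left, left, up, left, left, left, down, right, right, down, down, right, up, right, down, down, right
Counts: {'right': 11, 'down': 9, 'up': 3, 'left': 5}
Most common: right (11 times)

Solution:

┌───┬─────────┐
│A ↓│      ↱ ↓│
│ ╷ └─────╴ ╷ │
│ │↳ → → → ↑│↓│
│ ├─────────┤ │
│ │↓ ← ← ↰  │↓│
│ │ ╶───┐ ╶─┘ │
│ │↳ → ↓│↑ ← ↲│
│ ├───┐ ├───┬─┤
│ │   │↓│↱ ↓│ │
│ ╵ ┌─┤ ╵ ╷ │ │
│   │ │↳ ↑│↓│ │
├───┘ └───┘ ╵ │
│          ↳ B│
└─────────────┘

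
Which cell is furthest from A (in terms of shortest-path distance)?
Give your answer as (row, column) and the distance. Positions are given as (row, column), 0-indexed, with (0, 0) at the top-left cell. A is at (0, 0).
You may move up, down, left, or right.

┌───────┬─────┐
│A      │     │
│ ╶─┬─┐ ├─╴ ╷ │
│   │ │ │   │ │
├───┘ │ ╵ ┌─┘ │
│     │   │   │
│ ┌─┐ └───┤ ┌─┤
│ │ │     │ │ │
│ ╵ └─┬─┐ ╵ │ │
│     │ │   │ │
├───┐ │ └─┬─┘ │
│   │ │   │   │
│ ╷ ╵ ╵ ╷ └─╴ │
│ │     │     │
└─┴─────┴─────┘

Computing BFS distances from A to all cells:
Furthest cell: (3, 6)
Distance: 37 steps

Path from A to the furthest cell:

┌───────┬─────┐
│A → → ↓│  ↱ ↓│
│ ╶─┬─┐ ├─╴ ╷ │
│   │ │↓│↱ ↑│↓│
├───┘ │ ╵ ┌─┘ │
│↓ ← ↰│↳ ↑│↓ ↲│
│ ┌─┐ └───┤ ┌─┤
│↓│ │↑ ← ↰│↓│B│
│ ╵ └─┬─┐ ╵ │ │
│↳ → ↓│ │↑ ↲│↑│
├───┐ │ └─┬─┘ │
│   │↓│↱ ↓│  ↑│
│ ╷ ╵ ╵ ╷ └─╴ │
│ │  ↳ ↑│↳ → ↑│
└─┴─────┴─────┘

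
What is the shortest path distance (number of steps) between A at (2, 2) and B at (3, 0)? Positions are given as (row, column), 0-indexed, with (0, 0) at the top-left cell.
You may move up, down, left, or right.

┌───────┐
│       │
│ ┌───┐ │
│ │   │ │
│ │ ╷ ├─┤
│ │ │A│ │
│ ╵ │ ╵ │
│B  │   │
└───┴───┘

Finding path from (2, 2) to (3, 0):
Path: (2,2) → (1,2) → (1,1) → (2,1) → (3,1) → (3,0)
Distance: 5 steps

Solution:

┌───────┐
│       │
│ ┌───┐ │
│ │↓ ↰│ │
│ │ ╷ ├─┤
│ │↓│A│ │
│ ╵ │ ╵ │
│B ↲│   │
└───┴───┘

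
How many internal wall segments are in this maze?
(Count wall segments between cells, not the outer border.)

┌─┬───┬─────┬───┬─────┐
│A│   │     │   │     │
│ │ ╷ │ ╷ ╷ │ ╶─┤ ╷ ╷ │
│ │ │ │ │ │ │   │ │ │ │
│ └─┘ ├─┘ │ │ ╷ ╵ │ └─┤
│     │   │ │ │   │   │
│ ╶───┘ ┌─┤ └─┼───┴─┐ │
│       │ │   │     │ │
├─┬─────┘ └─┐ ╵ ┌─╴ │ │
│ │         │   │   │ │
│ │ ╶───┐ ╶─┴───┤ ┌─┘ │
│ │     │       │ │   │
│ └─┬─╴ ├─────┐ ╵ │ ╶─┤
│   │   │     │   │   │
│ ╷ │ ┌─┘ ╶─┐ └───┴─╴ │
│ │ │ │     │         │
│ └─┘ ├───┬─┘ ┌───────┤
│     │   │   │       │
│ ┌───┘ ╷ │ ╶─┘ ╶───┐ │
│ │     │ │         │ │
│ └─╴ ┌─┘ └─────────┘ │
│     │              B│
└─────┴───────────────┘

Counting internal wall segments:
Total internal walls: 100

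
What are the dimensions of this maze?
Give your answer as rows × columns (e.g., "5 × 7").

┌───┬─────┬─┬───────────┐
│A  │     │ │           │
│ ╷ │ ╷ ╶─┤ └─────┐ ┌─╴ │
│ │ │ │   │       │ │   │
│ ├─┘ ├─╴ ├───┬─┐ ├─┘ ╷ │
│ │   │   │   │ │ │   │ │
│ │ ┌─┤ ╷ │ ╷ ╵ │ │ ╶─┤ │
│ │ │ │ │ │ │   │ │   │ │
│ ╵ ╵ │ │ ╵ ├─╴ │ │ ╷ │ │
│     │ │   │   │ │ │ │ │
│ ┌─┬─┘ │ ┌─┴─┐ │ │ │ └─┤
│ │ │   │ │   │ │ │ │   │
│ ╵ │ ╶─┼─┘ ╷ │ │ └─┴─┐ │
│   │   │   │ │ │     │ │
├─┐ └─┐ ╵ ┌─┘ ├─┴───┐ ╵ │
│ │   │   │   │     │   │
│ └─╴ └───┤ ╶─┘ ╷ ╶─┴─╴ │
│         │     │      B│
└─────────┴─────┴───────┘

Counting the maze dimensions:
Rows (vertical): 9
Columns (horizontal): 12
Dimensions: 9 × 12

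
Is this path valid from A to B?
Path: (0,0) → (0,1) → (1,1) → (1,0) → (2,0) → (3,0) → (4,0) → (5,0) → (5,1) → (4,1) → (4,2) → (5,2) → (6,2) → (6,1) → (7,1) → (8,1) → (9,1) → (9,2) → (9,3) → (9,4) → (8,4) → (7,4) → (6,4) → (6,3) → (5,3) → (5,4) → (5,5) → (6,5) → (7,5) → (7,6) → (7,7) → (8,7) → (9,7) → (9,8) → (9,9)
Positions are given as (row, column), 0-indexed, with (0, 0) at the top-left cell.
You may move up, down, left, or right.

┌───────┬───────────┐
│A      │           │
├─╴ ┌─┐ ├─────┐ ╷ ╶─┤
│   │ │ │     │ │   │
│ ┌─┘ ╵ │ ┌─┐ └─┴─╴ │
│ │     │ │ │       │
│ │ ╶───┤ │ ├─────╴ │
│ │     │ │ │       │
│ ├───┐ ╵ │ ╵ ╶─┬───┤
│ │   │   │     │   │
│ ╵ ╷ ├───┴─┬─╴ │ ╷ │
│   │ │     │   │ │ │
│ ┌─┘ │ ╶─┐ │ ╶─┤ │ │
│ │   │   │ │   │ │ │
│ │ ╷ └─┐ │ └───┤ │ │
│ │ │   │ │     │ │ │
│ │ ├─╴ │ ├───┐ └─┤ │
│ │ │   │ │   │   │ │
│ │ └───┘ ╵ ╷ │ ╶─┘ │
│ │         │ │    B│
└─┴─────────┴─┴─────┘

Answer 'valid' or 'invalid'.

Checking path validity:
Result: All consecutive moves are passable.

valid

Correct solution:

┌───────┬───────────┐
│A ↓    │           │
├─╴ ┌─┐ ├─────┐ ╷ ╶─┤
│↓ ↲│ │ │     │ │   │
│ ┌─┘ ╵ │ ┌─┐ └─┴─╴ │
│↓│     │ │ │       │
│ │ ╶───┤ │ ├─────╴ │
│↓│     │ │ │       │
│ ├───┐ ╵ │ ╵ ╶─┬───┤
│↓│↱ ↓│   │     │   │
│ ╵ ╷ ├───┴─┬─╴ │ ╷ │
│↳ ↑│↓│↱ → ↓│   │ │ │
│ ┌─┘ │ ╶─┐ │ ╶─┤ │ │
│ │↓ ↲│↑ ↰│↓│   │ │ │
│ │ ╷ └─┐ │ └───┤ │ │
│ │↓│   │↑│↳ → ↓│ │ │
│ │ ├─╴ │ ├───┐ └─┤ │
│ │↓│   │↑│   │↓  │ │
│ │ └───┘ ╵ ╷ │ ╶─┘ │
│ │↳ → → ↑  │ │↳ → B│
└─┴─────────┴─┴─────┘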